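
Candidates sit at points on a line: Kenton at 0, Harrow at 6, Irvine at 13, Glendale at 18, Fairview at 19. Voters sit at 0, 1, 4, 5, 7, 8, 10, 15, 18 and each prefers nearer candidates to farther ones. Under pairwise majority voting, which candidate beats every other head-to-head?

Harrow

With single-peaked preferences on a line, the Condorcet winner is the candidate closest to the median voter.
The median voter (position 7) is closest to Harrow at 6.
Check: Harrow vs Fairview — voters closer to Harrow: 7 of 9.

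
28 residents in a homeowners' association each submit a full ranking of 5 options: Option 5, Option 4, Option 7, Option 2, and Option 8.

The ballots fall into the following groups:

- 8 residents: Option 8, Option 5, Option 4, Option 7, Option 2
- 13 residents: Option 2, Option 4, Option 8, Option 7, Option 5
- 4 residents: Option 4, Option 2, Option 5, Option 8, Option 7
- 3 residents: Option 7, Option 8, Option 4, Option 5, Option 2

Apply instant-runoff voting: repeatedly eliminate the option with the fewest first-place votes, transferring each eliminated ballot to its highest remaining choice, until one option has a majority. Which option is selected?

Round 1: Option 2 13, Option 8 8, Option 4 4, Option 7 3, Option 5 0. Option 5 has the fewest and is eliminated.
Round 2: Option 2 13, Option 8 8, Option 4 4, Option 7 3. Option 7 has the fewest and is eliminated.
Round 3: Option 2 13, Option 8 11, Option 4 4. Option 4 has the fewest and is eliminated.
Round 4: Option 2 17, Option 8 11. Option 2 has a majority.

Option 2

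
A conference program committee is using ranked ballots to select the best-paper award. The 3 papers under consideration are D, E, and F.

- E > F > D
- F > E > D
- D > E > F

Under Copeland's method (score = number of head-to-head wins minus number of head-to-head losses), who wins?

Pairwise results:
  D vs E: E wins 2–1.
  D vs F: F wins 2–1.
  E vs F: E wins 2–1.
Copeland scores (wins − losses):
  D: 0 − 2 = -2
  E: 2 − 0 = 2
  F: 1 − 1 = 0
E has the best Copeland score.

E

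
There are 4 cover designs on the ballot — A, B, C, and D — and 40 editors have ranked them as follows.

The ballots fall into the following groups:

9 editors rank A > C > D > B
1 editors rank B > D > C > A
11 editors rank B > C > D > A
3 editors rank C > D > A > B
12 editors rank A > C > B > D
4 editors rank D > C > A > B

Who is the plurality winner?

A

First-place vote totals:
  A: 21
  B: 12
  C: 3
  D: 4
A has the most first-place votes.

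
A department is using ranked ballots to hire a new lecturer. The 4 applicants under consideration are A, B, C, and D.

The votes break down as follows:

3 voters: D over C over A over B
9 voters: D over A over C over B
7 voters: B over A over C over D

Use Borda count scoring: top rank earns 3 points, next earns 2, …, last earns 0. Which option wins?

D

Borda scores:
  A: 3·1 + 9·2 + 7·2 = 35
  B: 3·0 + 9·0 + 7·3 = 21
  C: 3·2 + 9·1 + 7·1 = 22
  D: 3·3 + 9·3 + 7·0 = 36
D has the highest total.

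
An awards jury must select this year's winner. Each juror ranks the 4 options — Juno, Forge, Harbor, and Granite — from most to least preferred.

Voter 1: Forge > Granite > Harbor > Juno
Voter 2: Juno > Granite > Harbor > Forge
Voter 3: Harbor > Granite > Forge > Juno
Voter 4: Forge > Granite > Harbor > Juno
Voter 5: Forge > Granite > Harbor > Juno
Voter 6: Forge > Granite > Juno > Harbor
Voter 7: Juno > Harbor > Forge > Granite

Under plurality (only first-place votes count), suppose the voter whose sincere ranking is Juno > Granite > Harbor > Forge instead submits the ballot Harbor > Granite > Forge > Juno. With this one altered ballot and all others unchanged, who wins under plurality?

First-place totals with the altered ballot: Juno 1, Forge 4, Harbor 2, Granite 0.
The winner is unchanged: still Forge.

Forge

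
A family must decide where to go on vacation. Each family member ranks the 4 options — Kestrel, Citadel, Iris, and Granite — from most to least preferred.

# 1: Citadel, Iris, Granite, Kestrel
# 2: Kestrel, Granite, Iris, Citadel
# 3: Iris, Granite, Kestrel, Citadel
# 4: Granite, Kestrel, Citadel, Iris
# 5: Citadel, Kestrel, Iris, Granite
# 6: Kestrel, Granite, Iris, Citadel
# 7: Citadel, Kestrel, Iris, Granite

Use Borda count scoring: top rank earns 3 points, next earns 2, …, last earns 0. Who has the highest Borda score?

Borda scores:
  Kestrel: 0 + 3 + 1 + 2 + 2 + 3 + 2 = 13
  Citadel: 3 + 0 + 0 + 1 + 3 + 0 + 3 = 10
  Iris: 2 + 1 + 3 + 0 + 1 + 1 + 1 = 9
  Granite: 1 + 2 + 2 + 3 + 0 + 2 + 0 = 10
Kestrel has the highest total.

Kestrel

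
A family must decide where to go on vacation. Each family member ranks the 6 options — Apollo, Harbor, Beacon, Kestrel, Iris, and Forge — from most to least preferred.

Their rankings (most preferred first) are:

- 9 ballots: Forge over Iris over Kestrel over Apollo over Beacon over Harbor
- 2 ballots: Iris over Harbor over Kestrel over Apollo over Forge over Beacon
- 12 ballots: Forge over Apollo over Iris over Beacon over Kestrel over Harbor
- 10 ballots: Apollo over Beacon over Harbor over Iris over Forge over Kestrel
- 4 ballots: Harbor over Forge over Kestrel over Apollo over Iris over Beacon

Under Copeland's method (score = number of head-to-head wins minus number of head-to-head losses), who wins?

Forge

Pairwise results:
  Apollo vs Harbor: Apollo wins 31–6.
  Apollo vs Beacon: Apollo wins 37–0.
  Apollo vs Kestrel: Apollo wins 22–15.
  Apollo vs Iris: Apollo wins 26–11.
  Apollo vs Forge: Forge wins 25–12.
  Harbor vs Beacon: Beacon wins 31–6.
  Harbor vs Kestrel: Kestrel wins 21–16.
  Harbor vs Iris: Iris wins 23–14.
  Harbor vs Forge: Forge wins 21–16.
  Beacon vs Kestrel: Beacon wins 22–15.
  Beacon vs Iris: Iris wins 27–10.
  Beacon vs Forge: Forge wins 27–10.
  Kestrel vs Iris: Iris wins 33–4.
  Kestrel vs Forge: Forge wins 35–2.
  Iris vs Forge: Forge wins 25–12.
Copeland scores (wins − losses):
  Apollo: 4 − 1 = 3
  Harbor: 0 − 5 = -5
  Beacon: 2 − 3 = -1
  Kestrel: 1 − 4 = -3
  Iris: 3 − 2 = 1
  Forge: 5 − 0 = 5
Forge has the best Copeland score.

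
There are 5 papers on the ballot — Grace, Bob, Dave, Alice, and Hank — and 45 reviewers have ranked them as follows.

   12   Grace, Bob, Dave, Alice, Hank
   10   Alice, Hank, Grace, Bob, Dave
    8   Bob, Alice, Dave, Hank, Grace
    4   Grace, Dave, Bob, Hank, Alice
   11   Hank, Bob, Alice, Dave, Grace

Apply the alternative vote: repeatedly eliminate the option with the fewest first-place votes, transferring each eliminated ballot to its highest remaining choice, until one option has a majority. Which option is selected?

Alice

Round 1: Grace 16, Hank 11, Alice 10, Bob 8, Dave 0. Dave has the fewest and is eliminated.
Round 2: Grace 16, Hank 11, Alice 10, Bob 8. Bob has the fewest and is eliminated.
Round 3: Alice 18, Grace 16, Hank 11. Hank has the fewest and is eliminated.
Round 4: Alice 29, Grace 16. Alice has a majority.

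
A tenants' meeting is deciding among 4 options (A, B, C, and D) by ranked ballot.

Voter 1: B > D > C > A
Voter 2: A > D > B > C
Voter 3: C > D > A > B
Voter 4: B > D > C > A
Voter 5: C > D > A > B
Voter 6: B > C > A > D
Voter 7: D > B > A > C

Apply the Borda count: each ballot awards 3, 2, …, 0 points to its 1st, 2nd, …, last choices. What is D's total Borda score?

Borda scores:
  A: 0 + 3 + 1 + 0 + 1 + 1 + 1 = 7
  B: 3 + 1 + 0 + 3 + 0 + 3 + 2 = 12
  C: 1 + 0 + 3 + 1 + 3 + 2 + 0 = 10
  D: 2 + 2 + 2 + 2 + 2 + 0 + 3 = 13

13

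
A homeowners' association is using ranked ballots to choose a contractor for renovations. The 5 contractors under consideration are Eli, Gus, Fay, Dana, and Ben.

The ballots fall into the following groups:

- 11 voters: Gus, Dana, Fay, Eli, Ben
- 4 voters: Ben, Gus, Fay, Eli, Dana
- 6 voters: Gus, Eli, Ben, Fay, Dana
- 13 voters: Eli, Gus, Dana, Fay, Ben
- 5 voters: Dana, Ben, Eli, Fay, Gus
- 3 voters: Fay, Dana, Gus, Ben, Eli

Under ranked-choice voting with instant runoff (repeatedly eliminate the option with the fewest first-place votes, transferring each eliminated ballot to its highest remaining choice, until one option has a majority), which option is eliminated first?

Round 1: Gus 17, Eli 13, Dana 5, Ben 4, Fay 3. Fay has the fewest and is eliminated.
Round 2: Gus 17, Eli 13, Dana 8, Ben 4. Ben has the fewest and is eliminated.
Round 3: Gus 21, Eli 13, Dana 8. Dana has the fewest and is eliminated.
Round 4: Gus 24, Eli 18. Gus has a majority.

Fay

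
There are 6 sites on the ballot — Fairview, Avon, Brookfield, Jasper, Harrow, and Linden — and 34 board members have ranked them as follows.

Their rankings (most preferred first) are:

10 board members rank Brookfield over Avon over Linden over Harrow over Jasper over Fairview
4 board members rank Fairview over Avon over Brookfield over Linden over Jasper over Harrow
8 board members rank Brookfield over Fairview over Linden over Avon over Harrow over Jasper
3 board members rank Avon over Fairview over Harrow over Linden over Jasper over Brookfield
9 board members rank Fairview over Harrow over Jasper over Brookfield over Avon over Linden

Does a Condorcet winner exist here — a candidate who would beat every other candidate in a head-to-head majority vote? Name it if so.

Head-to-head results (34 voters total):
Fairview vs Avon: Fairview wins 21–13.
Fairview vs Brookfield: Brookfield wins 18–16.
Fairview vs Jasper: Fairview wins 24–10.
Fairview vs Harrow: Fairview wins 24–10.
Fairview vs Linden: Fairview wins 24–10.
Avon vs Brookfield: Brookfield wins 27–7.
Avon vs Jasper: Avon wins 25–9.
Avon vs Harrow: Avon wins 25–9.
Avon vs Linden: Avon wins 26–8.
Brookfield vs Jasper: Brookfield wins 22–12.
Brookfield vs Harrow: Brookfield wins 22–12.
Brookfield vs Linden: Brookfield wins 31–3.
Jasper vs Harrow: Harrow wins 30–4.
Jasper vs Linden: Linden wins 25–9.
Harrow vs Linden: Linden wins 22–12.
Brookfield beats each rival — Fairview (18–16), Avon (27–7), Jasper (22–12), Harrow (22–12), Linden (31–3) — so Brookfield is the Condorcet winner.

Brookfield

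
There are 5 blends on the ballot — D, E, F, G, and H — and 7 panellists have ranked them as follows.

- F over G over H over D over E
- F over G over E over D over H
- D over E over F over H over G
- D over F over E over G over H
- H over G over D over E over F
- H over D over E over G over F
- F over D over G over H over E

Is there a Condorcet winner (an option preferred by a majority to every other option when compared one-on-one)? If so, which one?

Head-to-head results (7 voters total):
D vs E: D wins 6–1.
D vs F: D wins 4–3.
D vs G: D wins 4–3.
D vs H: D wins 4–3.
E vs F: F wins 4–3.
E vs G: G wins 4–3.
E vs H: H wins 4–3.
F vs G: F wins 5–2.
F vs H: F wins 5–2.
G vs H: G wins 4–3.
D beats each rival — E (6–1), F (4–3), G (4–3), H (4–3) — so D is the Condorcet winner.

D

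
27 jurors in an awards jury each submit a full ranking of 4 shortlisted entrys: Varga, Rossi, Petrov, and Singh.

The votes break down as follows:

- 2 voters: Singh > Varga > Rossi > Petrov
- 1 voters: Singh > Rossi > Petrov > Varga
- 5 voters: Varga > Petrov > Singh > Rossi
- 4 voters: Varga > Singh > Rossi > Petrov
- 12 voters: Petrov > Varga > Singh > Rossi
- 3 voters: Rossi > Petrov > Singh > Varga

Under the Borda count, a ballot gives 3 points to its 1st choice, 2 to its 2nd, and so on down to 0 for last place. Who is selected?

Varga

Borda scores:
  Varga: 2·2 + 0 + 5·3 + 4·3 + 12·2 + 3·0 = 55
  Rossi: 2·1 + 2 + 5·0 + 4·1 + 12·0 + 3·3 = 17
  Petrov: 2·0 + 1 + 5·2 + 4·0 + 12·3 + 3·2 = 53
  Singh: 2·3 + 3 + 5·1 + 4·2 + 12·1 + 3·1 = 37
Varga has the highest total.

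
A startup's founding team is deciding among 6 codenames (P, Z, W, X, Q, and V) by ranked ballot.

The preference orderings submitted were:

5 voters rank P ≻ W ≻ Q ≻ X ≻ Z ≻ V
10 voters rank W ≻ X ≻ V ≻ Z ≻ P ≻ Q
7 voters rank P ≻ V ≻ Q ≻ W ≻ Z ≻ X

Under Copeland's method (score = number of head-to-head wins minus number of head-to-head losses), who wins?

P

Pairwise results:
  P vs Z: P wins 12–10.
  P vs W: P wins 12–10.
  P vs X: P wins 12–10.
  P vs Q: P wins 22–0.
  P vs V: P wins 12–10.
  Z vs W: W wins 22–0.
  Z vs X: X wins 15–7.
  Z vs Q: Q wins 12–10.
  Z vs V: V wins 17–5.
  W vs X: W wins 22–0.
  W vs Q: W wins 15–7.
  W vs V: W wins 15–7.
  X vs Q: Q wins 12–10.
  X vs V: X wins 15–7.
  Q vs V: V wins 17–5.
Copeland scores (wins − losses):
  P: 5 − 0 = 5
  Z: 0 − 5 = -5
  W: 4 − 1 = 3
  X: 2 − 3 = -1
  Q: 2 − 3 = -1
  V: 2 − 3 = -1
P has the best Copeland score.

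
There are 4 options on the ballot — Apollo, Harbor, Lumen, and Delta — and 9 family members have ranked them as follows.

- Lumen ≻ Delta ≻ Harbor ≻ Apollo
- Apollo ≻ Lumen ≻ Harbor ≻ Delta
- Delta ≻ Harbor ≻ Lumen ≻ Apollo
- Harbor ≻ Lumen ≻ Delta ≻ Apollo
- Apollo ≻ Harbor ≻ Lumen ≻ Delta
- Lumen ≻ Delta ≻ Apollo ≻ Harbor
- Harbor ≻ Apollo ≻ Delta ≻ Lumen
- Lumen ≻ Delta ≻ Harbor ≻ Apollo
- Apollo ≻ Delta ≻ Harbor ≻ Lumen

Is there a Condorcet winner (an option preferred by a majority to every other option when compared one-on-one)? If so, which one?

Head-to-head results (9 voters total):
Apollo vs Harbor: Harbor wins 5–4.
Apollo vs Lumen: Lumen wins 5–4.
Apollo vs Delta: Delta wins 5–4.
Harbor vs Lumen: Harbor wins 5–4.
Harbor vs Delta: Delta wins 5–4.
Lumen vs Delta: Lumen wins 6–3.
No candidate beats all others: Harbor beats Lumen beats Delta beats Harbor, a majority cycle.

There is no Condorcet winner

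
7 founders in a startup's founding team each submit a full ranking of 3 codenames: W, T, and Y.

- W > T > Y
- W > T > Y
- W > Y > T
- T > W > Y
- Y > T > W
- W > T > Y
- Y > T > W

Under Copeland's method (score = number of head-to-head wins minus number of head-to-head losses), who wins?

W

Pairwise results:
  W vs T: W wins 4–3.
  W vs Y: W wins 5–2.
  T vs Y: T wins 4–3.
Copeland scores (wins − losses):
  W: 2 − 0 = 2
  T: 1 − 1 = 0
  Y: 0 − 2 = -2
W has the best Copeland score.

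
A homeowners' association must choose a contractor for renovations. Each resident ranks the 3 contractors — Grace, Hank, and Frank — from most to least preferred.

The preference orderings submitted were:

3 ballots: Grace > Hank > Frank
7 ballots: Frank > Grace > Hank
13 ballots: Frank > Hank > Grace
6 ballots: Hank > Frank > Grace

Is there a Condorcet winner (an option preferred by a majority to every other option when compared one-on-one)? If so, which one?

Head-to-head results (29 voters total):
Grace vs Hank: Hank wins 19–10.
Grace vs Frank: Frank wins 26–3.
Hank vs Frank: Frank wins 20–9.
Frank beats each rival — Grace (26–3), Hank (20–9) — so Frank is the Condorcet winner.

Frank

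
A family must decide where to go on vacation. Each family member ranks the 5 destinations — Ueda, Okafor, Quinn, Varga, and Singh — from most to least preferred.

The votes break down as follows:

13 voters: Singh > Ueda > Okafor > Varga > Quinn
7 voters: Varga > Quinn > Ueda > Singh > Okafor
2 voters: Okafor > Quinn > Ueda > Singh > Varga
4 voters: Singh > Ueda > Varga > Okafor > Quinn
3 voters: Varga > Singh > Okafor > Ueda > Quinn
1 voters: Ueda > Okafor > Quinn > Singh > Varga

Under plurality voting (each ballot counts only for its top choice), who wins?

First-place vote totals:
  Ueda: 1
  Okafor: 2
  Quinn: 0
  Varga: 10
  Singh: 17
Singh has the most first-place votes.

Singh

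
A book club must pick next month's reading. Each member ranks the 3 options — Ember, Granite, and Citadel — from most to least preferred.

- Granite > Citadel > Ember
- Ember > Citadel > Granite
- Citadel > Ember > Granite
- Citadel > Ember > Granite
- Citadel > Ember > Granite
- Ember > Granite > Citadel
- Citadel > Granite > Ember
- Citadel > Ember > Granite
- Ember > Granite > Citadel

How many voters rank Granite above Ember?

Ballots ranking Granite above Ember: 2.
Ballots ranking Ember above Granite: 7.
So 2 of 9 voters prefer Granite to Ember.

2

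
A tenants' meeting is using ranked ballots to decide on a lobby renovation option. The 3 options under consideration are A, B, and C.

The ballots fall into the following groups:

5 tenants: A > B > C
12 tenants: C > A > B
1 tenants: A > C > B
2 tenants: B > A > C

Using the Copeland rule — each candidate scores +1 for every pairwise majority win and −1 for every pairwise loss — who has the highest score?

C

Pairwise results:
  A vs B: A wins 18–2.
  A vs C: C wins 12–8.
  B vs C: C wins 13–7.
Copeland scores (wins − losses):
  A: 1 − 1 = 0
  B: 0 − 2 = -2
  C: 2 − 0 = 2
C has the best Copeland score.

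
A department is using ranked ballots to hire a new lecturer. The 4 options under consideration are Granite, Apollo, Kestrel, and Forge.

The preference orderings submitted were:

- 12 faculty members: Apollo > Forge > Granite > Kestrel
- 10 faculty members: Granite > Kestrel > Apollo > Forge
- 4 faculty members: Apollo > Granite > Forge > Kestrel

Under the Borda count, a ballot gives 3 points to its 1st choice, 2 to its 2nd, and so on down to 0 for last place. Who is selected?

Apollo

Borda scores:
  Granite: 12·1 + 10·3 + 4·2 = 50
  Apollo: 12·3 + 10·1 + 4·3 = 58
  Kestrel: 12·0 + 10·2 + 4·0 = 20
  Forge: 12·2 + 10·0 + 4·1 = 28
Apollo has the highest total.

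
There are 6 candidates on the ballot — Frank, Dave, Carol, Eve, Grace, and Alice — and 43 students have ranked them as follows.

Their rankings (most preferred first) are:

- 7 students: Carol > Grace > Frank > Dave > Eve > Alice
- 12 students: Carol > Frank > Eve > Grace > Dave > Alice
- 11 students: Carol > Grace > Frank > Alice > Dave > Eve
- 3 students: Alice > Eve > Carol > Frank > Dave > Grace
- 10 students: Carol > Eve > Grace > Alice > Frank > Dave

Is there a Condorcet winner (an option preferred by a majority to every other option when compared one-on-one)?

Head-to-head results (43 voters total):
Frank vs Dave: Frank wins 43–0.
Frank vs Carol: Carol wins 43–0.
Frank vs Eve: Frank wins 30–13.
Frank vs Grace: Grace wins 28–15.
Frank vs Alice: Frank wins 30–13.
Dave vs Carol: Carol wins 43–0.
Dave vs Eve: Eve wins 25–18.
Dave vs Grace: Grace wins 40–3.
Dave vs Alice: Alice wins 24–19.
Carol vs Eve: Carol wins 40–3.
Carol vs Grace: Carol wins 43–0.
Carol vs Alice: Carol wins 40–3.
Eve vs Grace: Eve wins 25–18.
Eve vs Alice: Eve wins 29–14.
Grace vs Alice: Grace wins 40–3.
Carol beats each rival — Frank (43–0), Dave (43–0), Eve (40–3), Grace (43–0), Alice (40–3) — so Carol is the Condorcet winner.

Yes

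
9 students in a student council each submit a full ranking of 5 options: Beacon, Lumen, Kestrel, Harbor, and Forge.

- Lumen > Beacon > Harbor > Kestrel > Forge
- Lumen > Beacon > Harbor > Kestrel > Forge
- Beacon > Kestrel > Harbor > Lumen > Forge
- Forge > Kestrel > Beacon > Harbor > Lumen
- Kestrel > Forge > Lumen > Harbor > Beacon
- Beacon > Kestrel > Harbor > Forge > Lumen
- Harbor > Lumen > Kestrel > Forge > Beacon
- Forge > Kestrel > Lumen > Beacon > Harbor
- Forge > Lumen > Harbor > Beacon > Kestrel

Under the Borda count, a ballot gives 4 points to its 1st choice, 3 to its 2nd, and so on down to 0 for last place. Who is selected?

Kestrel

Borda scores:
  Beacon: 3 + 3 + 4 + 2 + 0 + 4 + 0 + 1 + 1 = 18
  Lumen: 4 + 4 + 1 + 0 + 2 + 0 + 3 + 2 + 3 = 19
  Kestrel: 1 + 1 + 3 + 3 + 4 + 3 + 2 + 3 + 0 = 20
  Harbor: 2 + 2 + 2 + 1 + 1 + 2 + 4 + 0 + 2 = 16
  Forge: 0 + 0 + 0 + 4 + 3 + 1 + 1 + 4 + 4 = 17
Kestrel has the highest total.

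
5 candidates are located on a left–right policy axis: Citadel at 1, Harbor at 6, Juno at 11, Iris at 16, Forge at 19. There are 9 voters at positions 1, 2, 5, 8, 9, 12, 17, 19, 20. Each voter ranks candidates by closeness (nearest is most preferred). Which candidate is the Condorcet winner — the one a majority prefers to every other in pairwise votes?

With single-peaked preferences on a line, the Condorcet winner is the candidate closest to the median voter.
The median voter (position 9) is closest to Juno at 11.
Check: Juno vs Forge — voters closer to Juno: 6 of 9.

Juno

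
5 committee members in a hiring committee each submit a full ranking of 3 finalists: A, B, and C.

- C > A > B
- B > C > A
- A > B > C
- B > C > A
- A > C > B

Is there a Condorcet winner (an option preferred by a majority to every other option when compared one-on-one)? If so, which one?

None — there is no Condorcet winner

Head-to-head results (5 voters total):
A vs B: A wins 3–2.
A vs C: C wins 3–2.
B vs C: B wins 3–2.
No candidate beats all others: A beats B beats C beats A, a majority cycle.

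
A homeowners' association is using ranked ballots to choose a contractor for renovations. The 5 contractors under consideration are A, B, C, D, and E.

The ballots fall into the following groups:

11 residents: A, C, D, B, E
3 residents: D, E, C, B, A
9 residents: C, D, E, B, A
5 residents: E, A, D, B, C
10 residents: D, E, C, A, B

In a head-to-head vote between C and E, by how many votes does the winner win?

2

Ballots ranking C above E: 11+9 = 20.
Ballots ranking E above C: 3+5+10 = 18.
C wins 20–18, a margin of 2.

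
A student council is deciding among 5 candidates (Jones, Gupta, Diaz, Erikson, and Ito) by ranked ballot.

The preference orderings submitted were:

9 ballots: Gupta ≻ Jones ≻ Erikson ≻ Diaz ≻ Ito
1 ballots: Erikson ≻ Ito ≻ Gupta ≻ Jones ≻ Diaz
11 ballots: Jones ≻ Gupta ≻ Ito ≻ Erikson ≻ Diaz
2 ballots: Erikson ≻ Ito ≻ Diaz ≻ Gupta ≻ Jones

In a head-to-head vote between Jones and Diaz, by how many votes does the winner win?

19

Ballots ranking Jones above Diaz: 9+1+11 = 21.
Ballots ranking Diaz above Jones: 2.
Jones wins 21–2, a margin of 19.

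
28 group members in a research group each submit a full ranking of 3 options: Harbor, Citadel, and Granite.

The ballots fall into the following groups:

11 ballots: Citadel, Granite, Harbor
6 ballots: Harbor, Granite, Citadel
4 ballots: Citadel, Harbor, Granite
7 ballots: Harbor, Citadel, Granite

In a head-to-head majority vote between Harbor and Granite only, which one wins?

Ballots ranking Harbor above Granite: 6+4+7 = 17.
Ballots ranking Granite above Harbor: 11.
Harbor wins the head-to-head, 17–11.

Harbor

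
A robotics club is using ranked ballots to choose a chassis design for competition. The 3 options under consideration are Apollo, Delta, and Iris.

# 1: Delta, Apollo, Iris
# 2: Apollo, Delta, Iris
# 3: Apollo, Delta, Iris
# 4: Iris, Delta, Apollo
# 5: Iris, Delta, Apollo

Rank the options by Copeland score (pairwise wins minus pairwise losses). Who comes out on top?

Pairwise results:
  Apollo vs Delta: Delta wins 3–2.
  Apollo vs Iris: Apollo wins 3–2.
  Delta vs Iris: Delta wins 3–2.
Copeland scores (wins − losses):
  Apollo: 1 − 1 = 0
  Delta: 2 − 0 = 2
  Iris: 0 − 2 = -2
Delta has the best Copeland score.

Delta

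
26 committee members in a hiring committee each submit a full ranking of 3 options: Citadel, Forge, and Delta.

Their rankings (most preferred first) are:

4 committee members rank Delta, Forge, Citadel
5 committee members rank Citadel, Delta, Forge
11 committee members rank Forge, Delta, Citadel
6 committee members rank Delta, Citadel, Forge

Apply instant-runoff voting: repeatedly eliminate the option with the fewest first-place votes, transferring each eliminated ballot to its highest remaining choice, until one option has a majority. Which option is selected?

Delta

Round 1: Forge 11, Delta 10, Citadel 5. Citadel has the fewest and is eliminated.
Round 2: Delta 15, Forge 11. Delta has a majority.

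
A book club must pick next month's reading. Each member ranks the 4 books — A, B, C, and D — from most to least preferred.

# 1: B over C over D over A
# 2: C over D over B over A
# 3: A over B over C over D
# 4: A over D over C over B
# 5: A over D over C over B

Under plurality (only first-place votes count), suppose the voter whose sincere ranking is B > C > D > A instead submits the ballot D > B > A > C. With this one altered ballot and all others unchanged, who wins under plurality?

A

First-place totals with the altered ballot: A 3, B 0, C 1, D 1.
The winner is unchanged: still A.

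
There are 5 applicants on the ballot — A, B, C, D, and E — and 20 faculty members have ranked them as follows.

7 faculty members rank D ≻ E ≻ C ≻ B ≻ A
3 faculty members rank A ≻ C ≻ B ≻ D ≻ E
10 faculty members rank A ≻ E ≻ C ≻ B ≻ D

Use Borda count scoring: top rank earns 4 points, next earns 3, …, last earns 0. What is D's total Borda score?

Borda scores:
  A: 7·0 + 3·4 + 10·4 = 52
  B: 7·1 + 3·2 + 10·1 = 23
  C: 7·2 + 3·3 + 10·2 = 43
  D: 7·4 + 3·1 + 10·0 = 31
  E: 7·3 + 3·0 + 10·3 = 51

31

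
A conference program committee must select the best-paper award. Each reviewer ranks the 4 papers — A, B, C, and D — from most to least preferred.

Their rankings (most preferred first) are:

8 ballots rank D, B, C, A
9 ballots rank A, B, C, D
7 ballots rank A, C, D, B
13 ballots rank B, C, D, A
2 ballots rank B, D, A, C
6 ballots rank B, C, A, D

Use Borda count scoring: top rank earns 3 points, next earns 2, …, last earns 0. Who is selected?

Borda scores:
  A: 8·0 + 9·3 + 7·3 + 13·0 + 2·1 + 6·1 = 56
  B: 8·2 + 9·2 + 7·0 + 13·3 + 2·3 + 6·3 = 97
  C: 8·1 + 9·1 + 7·2 + 13·2 + 2·0 + 6·2 = 69
  D: 8·3 + 9·0 + 7·1 + 13·1 + 2·2 + 6·0 = 48
B has the highest total.

B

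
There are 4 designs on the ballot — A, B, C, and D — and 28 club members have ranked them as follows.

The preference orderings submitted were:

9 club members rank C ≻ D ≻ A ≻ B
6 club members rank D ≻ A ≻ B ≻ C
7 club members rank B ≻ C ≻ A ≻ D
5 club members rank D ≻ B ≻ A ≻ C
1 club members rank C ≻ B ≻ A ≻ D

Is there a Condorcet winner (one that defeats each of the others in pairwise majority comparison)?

Head-to-head results (28 voters total):
A vs B: A wins 15–13.
A vs C: C wins 17–11.
A vs D: D wins 20–8.
B vs C: B wins 18–10.
B vs D: D wins 20–8.
C vs D: C wins 17–11.
No candidate beats all others: A beats B beats C beats A, a majority cycle.

No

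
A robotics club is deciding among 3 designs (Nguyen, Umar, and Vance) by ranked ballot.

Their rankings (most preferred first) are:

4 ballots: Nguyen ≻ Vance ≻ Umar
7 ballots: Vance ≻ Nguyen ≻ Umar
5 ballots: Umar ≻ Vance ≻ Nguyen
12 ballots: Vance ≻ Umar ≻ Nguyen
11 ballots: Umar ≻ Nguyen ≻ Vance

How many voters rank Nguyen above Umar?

Ballots ranking Nguyen above Umar: 4+7 = 11.
Ballots ranking Umar above Nguyen: 5+12+11 = 28.
So 11 of 39 voters prefer Nguyen to Umar.

11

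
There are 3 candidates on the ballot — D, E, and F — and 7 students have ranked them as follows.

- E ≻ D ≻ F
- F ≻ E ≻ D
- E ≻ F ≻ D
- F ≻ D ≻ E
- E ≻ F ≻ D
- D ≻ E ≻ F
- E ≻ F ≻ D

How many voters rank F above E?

Ballots ranking F above E: 2.
Ballots ranking E above F: 5.
So 2 of 7 voters prefer F to E.

2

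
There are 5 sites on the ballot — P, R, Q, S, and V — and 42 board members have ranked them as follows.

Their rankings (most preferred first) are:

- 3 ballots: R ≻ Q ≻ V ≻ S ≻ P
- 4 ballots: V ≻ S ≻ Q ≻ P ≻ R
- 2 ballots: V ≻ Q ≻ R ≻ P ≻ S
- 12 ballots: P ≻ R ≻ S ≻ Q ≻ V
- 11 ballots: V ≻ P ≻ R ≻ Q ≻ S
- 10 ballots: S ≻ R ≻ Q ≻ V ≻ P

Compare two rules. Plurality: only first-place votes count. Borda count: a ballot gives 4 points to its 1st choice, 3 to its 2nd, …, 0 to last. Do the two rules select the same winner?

No

Plurality first-place counts: P 12, R 3, Q 0, S 10, V 17 → V.
Borda totals: P 87, R 104, Q 66, S 79, V 84 → R.
The two rules disagree: plurality picks V, Borda picks R.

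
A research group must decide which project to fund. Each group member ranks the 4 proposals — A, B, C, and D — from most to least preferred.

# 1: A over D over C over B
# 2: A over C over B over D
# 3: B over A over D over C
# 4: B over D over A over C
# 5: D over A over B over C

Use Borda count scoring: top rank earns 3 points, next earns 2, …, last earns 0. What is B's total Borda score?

8

Borda scores:
  A: 3 + 3 + 2 + 1 + 2 = 11
  B: 0 + 1 + 3 + 3 + 1 = 8
  C: 1 + 2 + 0 + 0 + 0 = 3
  D: 2 + 0 + 1 + 2 + 3 = 8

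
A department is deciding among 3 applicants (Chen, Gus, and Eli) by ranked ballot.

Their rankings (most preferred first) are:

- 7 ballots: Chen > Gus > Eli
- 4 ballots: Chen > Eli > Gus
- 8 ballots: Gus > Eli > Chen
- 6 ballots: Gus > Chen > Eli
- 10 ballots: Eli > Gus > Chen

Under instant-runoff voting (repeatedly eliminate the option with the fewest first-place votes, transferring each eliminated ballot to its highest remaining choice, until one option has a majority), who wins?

Gus

Round 1: Gus 14, Chen 11, Eli 10. Eli has the fewest and is eliminated.
Round 2: Gus 24, Chen 11. Gus has a majority.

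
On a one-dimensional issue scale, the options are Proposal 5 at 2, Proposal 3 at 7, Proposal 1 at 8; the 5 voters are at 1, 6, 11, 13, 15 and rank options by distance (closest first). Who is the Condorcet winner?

Proposal 1

With single-peaked preferences on a line, the Condorcet winner is the candidate closest to the median voter.
The median voter (position 11) is closest to Proposal 1 at 8.
Check: Proposal 1 vs Proposal 5 — voters closer to Proposal 1: 4 of 5.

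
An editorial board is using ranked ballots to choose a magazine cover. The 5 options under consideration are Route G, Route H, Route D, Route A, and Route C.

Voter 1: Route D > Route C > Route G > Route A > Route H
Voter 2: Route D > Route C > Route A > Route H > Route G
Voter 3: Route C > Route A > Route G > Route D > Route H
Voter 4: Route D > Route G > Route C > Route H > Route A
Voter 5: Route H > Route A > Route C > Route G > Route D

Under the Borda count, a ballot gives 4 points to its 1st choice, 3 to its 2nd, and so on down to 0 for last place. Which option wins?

Borda scores:
  Route G: 2 + 0 + 2 + 3 + 1 = 8
  Route H: 0 + 1 + 0 + 1 + 4 = 6
  Route D: 4 + 4 + 1 + 4 + 0 = 13
  Route A: 1 + 2 + 3 + 0 + 3 = 9
  Route C: 3 + 3 + 4 + 2 + 2 = 14
Route C has the highest total.

Route C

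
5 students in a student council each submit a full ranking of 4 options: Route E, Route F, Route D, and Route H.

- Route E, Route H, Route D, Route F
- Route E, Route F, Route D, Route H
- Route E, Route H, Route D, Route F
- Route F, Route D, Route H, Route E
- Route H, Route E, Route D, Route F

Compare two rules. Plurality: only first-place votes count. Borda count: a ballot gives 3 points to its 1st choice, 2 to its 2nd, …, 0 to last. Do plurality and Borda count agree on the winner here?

Plurality first-place counts: Route E 3, Route F 1, Route D 0, Route H 1 → Route E.
Borda totals: Route E 11, Route F 5, Route D 6, Route H 8 → Route E.
The two rules agree on Route E.

Yes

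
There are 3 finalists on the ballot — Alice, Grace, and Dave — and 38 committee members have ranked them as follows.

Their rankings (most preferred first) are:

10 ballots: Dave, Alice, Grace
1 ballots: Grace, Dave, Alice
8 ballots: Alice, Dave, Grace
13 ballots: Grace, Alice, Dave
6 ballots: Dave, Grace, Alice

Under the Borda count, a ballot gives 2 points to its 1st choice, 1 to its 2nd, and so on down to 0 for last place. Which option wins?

Borda scores:
  Alice: 10·1 + 0 + 8·2 + 13·1 + 6·0 = 39
  Grace: 10·0 + 2 + 8·0 + 13·2 + 6·1 = 34
  Dave: 10·2 + 1 + 8·1 + 13·0 + 6·2 = 41
Dave has the highest total.

Dave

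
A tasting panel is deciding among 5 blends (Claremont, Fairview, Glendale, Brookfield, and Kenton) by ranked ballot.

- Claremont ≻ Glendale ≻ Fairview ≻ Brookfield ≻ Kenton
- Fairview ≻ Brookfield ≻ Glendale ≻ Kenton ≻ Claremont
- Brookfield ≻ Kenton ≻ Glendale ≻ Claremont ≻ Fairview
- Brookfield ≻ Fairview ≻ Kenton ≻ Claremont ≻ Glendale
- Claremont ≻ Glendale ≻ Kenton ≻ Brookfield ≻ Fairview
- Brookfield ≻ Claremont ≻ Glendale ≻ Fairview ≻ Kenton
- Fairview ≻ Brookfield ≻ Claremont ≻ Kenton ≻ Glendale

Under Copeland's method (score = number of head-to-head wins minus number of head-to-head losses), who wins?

Brookfield

Pairwise results:
  Claremont vs Fairview: Claremont wins 4–3.
  Claremont vs Glendale: Claremont wins 5–2.
  Claremont vs Brookfield: Brookfield wins 5–2.
  Claremont vs Kenton: Claremont wins 4–3.
  Fairview vs Glendale: Glendale wins 4–3.
  Fairview vs Brookfield: Brookfield wins 4–3.
  Fairview vs Kenton: Fairview wins 5–2.
  Glendale vs Brookfield: Brookfield wins 5–2.
  Glendale vs Kenton: Glendale wins 4–3.
  Brookfield vs Kenton: Brookfield wins 6–1.
Copeland scores (wins − losses):
  Claremont: 3 − 1 = 2
  Fairview: 1 − 3 = -2
  Glendale: 2 − 2 = 0
  Brookfield: 4 − 0 = 4
  Kenton: 0 − 4 = -4
Brookfield has the best Copeland score.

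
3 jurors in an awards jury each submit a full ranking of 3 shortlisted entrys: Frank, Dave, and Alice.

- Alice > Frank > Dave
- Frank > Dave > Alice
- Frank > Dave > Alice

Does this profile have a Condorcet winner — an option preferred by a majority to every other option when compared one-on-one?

Head-to-head results (3 voters total):
Frank vs Dave: Frank wins 3–0.
Frank vs Alice: Frank wins 2–1.
Dave vs Alice: Dave wins 2–1.
Frank beats each rival — Dave (3–0), Alice (2–1) — so Frank is the Condorcet winner.

Yes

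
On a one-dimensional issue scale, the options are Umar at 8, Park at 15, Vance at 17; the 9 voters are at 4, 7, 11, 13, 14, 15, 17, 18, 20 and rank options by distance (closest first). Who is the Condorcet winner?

With single-peaked preferences on a line, the Condorcet winner is the candidate closest to the median voter.
The median voter (position 14) is closest to Park at 15.
Check: Park vs Vance — voters closer to Park: 6 of 9.

Park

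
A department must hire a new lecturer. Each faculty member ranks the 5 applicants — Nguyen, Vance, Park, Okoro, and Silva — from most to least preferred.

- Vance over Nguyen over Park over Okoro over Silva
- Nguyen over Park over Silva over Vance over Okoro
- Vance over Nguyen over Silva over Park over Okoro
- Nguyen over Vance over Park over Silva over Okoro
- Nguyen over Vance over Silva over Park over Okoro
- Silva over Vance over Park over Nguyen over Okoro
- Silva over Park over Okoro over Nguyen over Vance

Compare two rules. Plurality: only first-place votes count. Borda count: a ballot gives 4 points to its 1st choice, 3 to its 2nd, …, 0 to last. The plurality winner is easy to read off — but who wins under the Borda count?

Nguyen

Plurality first-place counts: Nguyen 3, Vance 2, Park 0, Okoro 0, Silva 2 → Nguyen.
Borda totals: Nguyen 20, Vance 18, Park 14, Okoro 3, Silva 15 → Nguyen.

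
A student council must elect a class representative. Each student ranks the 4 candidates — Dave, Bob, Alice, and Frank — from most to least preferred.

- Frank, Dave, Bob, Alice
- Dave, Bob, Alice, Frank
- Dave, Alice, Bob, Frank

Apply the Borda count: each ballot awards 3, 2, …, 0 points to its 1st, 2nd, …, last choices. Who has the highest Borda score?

Dave

Borda scores:
  Dave: 2 + 3 + 3 = 8
  Bob: 1 + 2 + 1 = 4
  Alice: 0 + 1 + 2 = 3
  Frank: 3 + 0 + 0 = 3
Dave has the highest total.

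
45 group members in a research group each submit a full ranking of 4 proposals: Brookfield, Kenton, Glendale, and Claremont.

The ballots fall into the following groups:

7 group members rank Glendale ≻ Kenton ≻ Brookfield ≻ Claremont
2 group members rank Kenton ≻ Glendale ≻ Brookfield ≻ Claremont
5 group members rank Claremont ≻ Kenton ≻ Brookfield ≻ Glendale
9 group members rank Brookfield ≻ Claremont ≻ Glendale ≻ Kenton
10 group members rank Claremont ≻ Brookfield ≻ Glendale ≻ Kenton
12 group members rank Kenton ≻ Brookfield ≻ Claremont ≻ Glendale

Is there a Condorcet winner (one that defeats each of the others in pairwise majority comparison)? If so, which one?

None — there is no Condorcet winner

Head-to-head results (45 voters total):
Brookfield vs Kenton: Kenton wins 26–19.
Brookfield vs Glendale: Brookfield wins 36–9.
Brookfield vs Claremont: Brookfield wins 30–15.
Kenton vs Glendale: Glendale wins 26–19.
Kenton vs Claremont: Claremont wins 24–21.
Glendale vs Claremont: Claremont wins 36–9.
No candidate beats all others: Brookfield beats Glendale beats Kenton beats Brookfield, a majority cycle.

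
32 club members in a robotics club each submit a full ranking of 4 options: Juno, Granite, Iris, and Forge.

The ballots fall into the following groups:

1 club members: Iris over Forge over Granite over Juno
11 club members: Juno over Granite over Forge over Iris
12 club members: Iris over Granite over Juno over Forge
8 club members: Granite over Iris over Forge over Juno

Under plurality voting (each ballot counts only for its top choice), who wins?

Iris

First-place vote totals:
  Juno: 11
  Granite: 8
  Iris: 13
  Forge: 0
Iris has the most first-place votes.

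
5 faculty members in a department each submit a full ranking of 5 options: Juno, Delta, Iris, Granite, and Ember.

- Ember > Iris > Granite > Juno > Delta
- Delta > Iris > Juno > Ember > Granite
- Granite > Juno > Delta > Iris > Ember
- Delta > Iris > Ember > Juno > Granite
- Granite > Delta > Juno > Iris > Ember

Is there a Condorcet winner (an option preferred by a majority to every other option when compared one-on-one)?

Head-to-head results (5 voters total):
Juno vs Delta: Delta wins 3–2.
Juno vs Iris: Iris wins 3–2.
Juno vs Granite: Granite wins 3–2.
Juno vs Ember: Juno wins 3–2.
Delta vs Iris: Delta wins 4–1.
Delta vs Granite: Granite wins 3–2.
Delta vs Ember: Delta wins 4–1.
Iris vs Granite: Iris wins 3–2.
Iris vs Ember: Iris wins 4–1.
Granite vs Ember: Ember wins 3–2.
No candidate beats all others: Juno beats Ember beats Granite beats Juno, a majority cycle.

No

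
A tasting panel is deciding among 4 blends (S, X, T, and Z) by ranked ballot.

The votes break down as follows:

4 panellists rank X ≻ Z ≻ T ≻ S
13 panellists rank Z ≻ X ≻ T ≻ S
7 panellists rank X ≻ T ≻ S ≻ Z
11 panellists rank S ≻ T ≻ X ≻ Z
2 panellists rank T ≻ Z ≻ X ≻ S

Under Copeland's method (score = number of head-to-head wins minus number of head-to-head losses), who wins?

X

Pairwise results:
  S vs X: X wins 26–11.
  S vs T: T wins 26–11.
  S vs Z: Z wins 19–18.
  X vs T: X wins 24–13.
  X vs Z: X wins 22–15.
  T vs Z: T wins 20–17.
Copeland scores (wins − losses):
  S: 0 − 3 = -3
  X: 3 − 0 = 3
  T: 2 − 1 = 1
  Z: 1 − 2 = -1
X has the best Copeland score.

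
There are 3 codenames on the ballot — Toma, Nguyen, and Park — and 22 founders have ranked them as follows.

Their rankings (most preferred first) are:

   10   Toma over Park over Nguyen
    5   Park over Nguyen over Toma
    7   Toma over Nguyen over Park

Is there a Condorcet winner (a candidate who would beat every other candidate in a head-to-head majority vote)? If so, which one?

Toma

Head-to-head results (22 voters total):
Toma vs Nguyen: Toma wins 17–5.
Toma vs Park: Toma wins 17–5.
Nguyen vs Park: Park wins 15–7.
Toma beats each rival — Nguyen (17–5), Park (17–5) — so Toma is the Condorcet winner.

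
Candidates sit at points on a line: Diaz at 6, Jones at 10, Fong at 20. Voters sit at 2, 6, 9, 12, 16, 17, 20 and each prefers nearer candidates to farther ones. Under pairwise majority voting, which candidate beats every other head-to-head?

With single-peaked preferences on a line, the Condorcet winner is the candidate closest to the median voter.
The median voter (position 12) is closest to Jones at 10.
Check: Jones vs Diaz — voters closer to Jones: 5 of 7.

Jones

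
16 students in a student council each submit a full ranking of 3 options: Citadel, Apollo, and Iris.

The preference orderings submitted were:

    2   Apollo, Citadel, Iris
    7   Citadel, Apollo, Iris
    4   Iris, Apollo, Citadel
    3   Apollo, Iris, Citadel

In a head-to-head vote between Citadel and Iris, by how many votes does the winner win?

Ballots ranking Citadel above Iris: 2+7 = 9.
Ballots ranking Iris above Citadel: 4+3 = 7.
Citadel wins 9–7, a margin of 2.

2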